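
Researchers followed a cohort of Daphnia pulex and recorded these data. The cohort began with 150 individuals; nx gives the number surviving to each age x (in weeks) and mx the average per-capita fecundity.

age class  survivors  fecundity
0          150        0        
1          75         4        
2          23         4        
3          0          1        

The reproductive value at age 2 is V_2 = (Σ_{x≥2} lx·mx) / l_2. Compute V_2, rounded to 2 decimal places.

lx = nx/n0 = nx/150: 1, 0.5, 0.15333…, 0
lx·mx for x ≥ 2: 0.613333…, 0 → sum = 0.613333…
V_2 = 0.613333… / l_2 = 0.613333… / 0.153333… = 4 → 4.00

4.00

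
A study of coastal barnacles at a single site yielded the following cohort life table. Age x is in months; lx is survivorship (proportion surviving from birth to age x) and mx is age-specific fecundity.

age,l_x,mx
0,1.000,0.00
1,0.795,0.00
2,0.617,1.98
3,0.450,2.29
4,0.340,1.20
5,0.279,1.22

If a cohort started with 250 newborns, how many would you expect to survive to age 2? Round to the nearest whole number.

154

Expected survivors = N0 · l_2 = 250 × 0.617 = 154.25 → 154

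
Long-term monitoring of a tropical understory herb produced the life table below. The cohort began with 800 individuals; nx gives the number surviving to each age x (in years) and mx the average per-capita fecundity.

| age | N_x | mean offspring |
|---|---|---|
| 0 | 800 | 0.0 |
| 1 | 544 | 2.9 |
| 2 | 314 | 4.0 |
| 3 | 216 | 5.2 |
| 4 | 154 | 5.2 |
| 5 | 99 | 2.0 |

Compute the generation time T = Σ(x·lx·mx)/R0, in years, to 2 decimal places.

2.35

lx = nx/n0 = nx/800: 1, 0.68, 0.3925, 0.27, 0.1925, 0.12375
lx·mx: 0, 1.972, 1.57, 1.404, 1.001, 0.2475 → R0 = 6.1945
x·lx·mx: 0, 1.972, 3.14, 4.212, 4.004, 1.2375 → Σ = 14.5655
T = 14.5655 / 6.1945 = 2.35136… → 2.35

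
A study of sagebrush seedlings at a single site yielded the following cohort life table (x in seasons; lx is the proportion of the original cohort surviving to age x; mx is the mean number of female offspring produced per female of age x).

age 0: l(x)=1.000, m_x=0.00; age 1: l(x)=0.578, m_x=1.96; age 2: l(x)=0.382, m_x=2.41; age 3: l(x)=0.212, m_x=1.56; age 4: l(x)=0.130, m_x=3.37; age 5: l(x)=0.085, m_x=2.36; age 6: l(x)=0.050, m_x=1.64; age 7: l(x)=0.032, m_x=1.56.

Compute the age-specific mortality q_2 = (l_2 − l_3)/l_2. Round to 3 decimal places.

q_2 = (l_2 − l_3) / l_2 = (0.382 − 0.212) / 0.382
     = 0.17 / 0.382 = 0.445026… → 0.445

0.445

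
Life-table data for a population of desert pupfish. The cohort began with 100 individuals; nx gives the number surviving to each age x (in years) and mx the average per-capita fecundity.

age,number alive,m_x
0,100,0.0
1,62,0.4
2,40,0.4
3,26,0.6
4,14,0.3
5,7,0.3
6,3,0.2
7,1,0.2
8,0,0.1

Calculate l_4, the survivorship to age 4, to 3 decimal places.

l_4 = n_4/n_0 = 14/100 = 0.14 → 0.140

0.140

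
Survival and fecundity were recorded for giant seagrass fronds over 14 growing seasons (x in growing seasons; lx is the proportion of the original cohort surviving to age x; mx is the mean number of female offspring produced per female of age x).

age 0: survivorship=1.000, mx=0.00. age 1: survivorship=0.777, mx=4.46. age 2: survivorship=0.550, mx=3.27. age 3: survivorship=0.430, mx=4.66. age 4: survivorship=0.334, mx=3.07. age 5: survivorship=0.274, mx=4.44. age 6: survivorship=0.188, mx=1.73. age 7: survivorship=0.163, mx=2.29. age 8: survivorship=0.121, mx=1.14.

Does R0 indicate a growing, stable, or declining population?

R0 = Σ lx·mx = 0 + 3.46542 + 1.7985 + 2.0038 + 1.02538 + 1.21656 + 0.32524 + 0.37327 + 0.13794 = 10.34611
R0 > 1, so the population is growing.

growing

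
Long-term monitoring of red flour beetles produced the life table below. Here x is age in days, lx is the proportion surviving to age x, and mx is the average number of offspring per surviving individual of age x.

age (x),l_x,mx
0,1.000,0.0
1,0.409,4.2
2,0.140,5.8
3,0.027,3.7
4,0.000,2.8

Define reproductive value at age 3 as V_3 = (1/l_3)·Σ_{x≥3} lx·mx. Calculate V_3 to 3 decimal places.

3.700

lx·mx for x ≥ 3: 0.0999, 0 → sum = 0.0999
V_3 = 0.0999 / l_3 = 0.0999 / 0.027 = 3.7 → 3.700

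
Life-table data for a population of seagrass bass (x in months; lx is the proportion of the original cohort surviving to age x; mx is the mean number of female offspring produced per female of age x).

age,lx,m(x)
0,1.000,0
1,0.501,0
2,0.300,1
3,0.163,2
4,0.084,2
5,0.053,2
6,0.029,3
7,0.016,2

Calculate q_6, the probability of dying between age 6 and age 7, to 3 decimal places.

q_6 = (l_6 − l_7) / l_6 = (0.029 − 0.016) / 0.029
     = 0.013 / 0.029 = 0.448276… → 0.448

0.448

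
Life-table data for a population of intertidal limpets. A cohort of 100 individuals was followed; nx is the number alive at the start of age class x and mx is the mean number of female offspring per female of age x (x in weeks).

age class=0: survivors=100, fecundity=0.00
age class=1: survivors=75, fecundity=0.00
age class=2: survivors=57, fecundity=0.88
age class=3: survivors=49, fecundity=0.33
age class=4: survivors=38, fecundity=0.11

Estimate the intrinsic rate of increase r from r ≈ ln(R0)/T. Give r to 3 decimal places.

-0.149

lx = nx/n0 = nx/100: 1, 0.75, 0.57, 0.49, 0.38
R0 = Σ lx·mx = 0 + 0 + 0.5016 + 0.1617 + 0.0418 = 0.7051
Σ x·lx·mx = 1.6555; T = 1.6555/0.7051 = 2.34789…
r ≈ ln(R0)/T = ln(0.7051)/2.34789… = -0.14882… → -0.149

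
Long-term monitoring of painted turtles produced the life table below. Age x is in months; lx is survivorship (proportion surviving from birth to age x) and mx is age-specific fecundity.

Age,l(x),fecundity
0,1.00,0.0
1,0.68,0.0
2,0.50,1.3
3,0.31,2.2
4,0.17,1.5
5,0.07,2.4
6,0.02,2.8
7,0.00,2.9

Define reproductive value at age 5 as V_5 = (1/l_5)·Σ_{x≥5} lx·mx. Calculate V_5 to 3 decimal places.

lx·mx for x ≥ 5: 0.168, 0.056, 0 → sum = 0.224
V_5 = 0.224 / l_5 = 0.224 / 0.07 = 3.2 → 3.200

3.200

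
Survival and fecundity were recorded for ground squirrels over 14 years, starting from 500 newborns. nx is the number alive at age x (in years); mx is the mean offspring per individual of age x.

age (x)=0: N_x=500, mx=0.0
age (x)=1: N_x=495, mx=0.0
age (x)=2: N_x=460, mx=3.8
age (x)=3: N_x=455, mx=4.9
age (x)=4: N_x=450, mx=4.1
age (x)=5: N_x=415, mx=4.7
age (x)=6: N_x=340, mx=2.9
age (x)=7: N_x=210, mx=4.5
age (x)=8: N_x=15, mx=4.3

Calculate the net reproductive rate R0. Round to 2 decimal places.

19.54

lx = nx/n0 = nx/500: 1, 0.99, 0.92, 0.91, 0.9, 0.83, 0.68, 0.42, 0.03
lx·mx by age: 0, 0, 3.496, 4.459, 3.69, 3.901, 1.972, 1.89, 0.129
R0 = Σ lx·mx = 19.537 → 19.54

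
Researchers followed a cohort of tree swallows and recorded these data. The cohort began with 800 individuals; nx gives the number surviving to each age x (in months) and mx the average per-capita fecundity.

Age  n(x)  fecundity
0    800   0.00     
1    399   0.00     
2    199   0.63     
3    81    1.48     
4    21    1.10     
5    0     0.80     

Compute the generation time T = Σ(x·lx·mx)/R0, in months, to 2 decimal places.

2.62

lx = nx/n0 = nx/800: 1, 0.49875, 0.24875, 0.10125, 0.02625, 0
lx·mx: 0, 0, 0.156713…, 0.14985…, 0.028875…, 0 → R0 = 0.335438…
x·lx·mx: 0, 0, 0.313425…, 0.44955…, 0.1155…, 0 → Σ = 0.878475…
T = 0.878475… / 0.335438… = 2.618893… → 2.62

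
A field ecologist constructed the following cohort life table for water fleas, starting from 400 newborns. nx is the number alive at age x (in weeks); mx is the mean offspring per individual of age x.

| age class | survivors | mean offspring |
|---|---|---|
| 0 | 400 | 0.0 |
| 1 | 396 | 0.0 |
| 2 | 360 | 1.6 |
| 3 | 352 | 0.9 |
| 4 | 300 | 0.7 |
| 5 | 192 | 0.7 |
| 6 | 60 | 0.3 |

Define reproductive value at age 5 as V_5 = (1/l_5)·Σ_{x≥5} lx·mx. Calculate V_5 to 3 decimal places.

lx = nx/n0 = nx/400: 1, 0.99, 0.9, 0.88, 0.75, 0.48, 0.15
lx·mx for x ≥ 5: 0.336, 0.045 → sum = 0.381
V_5 = 0.381 / l_5 = 0.381 / 0.48 = 0.79375 → 0.794

0.794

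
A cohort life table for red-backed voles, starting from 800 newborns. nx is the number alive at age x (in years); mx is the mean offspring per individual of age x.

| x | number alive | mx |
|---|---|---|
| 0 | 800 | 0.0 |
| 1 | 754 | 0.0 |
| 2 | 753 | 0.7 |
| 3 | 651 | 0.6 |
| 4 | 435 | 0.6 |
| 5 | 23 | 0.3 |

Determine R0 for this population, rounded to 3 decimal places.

1.482

lx = nx/n0 = nx/800: 1, 0.9425, 0.94125, 0.81375, 0.54375, 0.02875
lx·mx by age: 0, 0, 0.658875, 0.48825, 0.32625, 0.008625
R0 = Σ lx·mx = 1.482 → 1.482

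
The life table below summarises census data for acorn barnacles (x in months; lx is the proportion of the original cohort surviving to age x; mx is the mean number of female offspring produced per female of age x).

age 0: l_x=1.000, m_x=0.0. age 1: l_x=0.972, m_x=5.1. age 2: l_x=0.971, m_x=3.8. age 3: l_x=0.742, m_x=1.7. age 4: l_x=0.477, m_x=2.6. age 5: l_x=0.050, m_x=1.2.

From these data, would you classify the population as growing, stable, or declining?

R0 = Σ lx·mx = 0 + 4.9572 + 3.6898 + 1.2614 + 1.2402 + 0.06 = 11.2086
R0 > 1, so the population is growing.

growing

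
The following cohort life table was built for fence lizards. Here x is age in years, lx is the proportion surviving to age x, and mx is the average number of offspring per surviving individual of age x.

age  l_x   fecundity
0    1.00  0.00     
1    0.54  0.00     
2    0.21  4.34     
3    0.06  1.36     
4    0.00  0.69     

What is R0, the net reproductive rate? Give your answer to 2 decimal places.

0.99

lx·mx by age: 0, 0, 0.9114, 0.0816, 0
R0 = Σ lx·mx = 0.993 → 0.99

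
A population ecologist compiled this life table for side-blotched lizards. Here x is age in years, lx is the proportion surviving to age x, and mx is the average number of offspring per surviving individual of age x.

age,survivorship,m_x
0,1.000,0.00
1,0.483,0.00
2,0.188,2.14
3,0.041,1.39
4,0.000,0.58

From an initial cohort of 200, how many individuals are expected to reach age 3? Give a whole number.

8

Expected survivors = N0 · l_3 = 200 × 0.041 = 8.2 → 8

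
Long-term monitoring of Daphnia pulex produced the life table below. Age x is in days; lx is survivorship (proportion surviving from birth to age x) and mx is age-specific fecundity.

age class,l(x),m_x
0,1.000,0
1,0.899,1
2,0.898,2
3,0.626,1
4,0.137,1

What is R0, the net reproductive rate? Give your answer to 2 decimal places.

3.46

lx·mx by age: 0, 0.899, 1.796, 0.626, 0.137
R0 = Σ lx·mx = 3.458 → 3.46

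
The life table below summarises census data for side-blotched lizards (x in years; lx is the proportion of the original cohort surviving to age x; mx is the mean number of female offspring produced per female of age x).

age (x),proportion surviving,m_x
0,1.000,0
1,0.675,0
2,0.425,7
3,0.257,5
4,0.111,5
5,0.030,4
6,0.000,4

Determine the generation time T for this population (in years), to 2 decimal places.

lx·mx: 0, 0, 2.975, 1.285, 0.555, 0.12, 0 → R0 = 4.935
x·lx·mx: 0, 0, 5.95, 3.855, 2.22, 0.6, 0 → Σ = 12.625
T = 12.625 / 4.935 = 2.558257… → 2.56

2.56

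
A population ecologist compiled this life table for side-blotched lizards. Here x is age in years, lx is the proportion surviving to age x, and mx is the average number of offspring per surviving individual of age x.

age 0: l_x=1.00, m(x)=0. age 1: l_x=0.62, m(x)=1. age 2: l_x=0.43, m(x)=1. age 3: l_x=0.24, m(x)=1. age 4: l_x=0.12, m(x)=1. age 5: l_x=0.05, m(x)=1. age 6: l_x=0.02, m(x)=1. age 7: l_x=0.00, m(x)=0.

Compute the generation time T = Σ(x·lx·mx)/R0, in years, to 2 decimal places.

2.06

lx·mx: 0, 0.62, 0.43, 0.24, 0.12, 0.05, 0.02, 0 → R0 = 1.48
x·lx·mx: 0, 0.62, 0.86, 0.72, 0.48, 0.25, 0.12, 0 → Σ = 3.05
T = 3.05 / 1.48 = 2.060811… → 2.06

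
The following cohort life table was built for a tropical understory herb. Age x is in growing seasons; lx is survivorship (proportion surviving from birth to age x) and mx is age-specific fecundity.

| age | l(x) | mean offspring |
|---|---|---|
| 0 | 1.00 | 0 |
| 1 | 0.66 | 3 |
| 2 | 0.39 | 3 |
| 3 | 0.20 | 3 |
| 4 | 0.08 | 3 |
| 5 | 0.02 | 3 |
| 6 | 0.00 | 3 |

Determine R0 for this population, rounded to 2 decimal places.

4.05

lx·mx by age: 0, 1.98, 1.17, 0.6, 0.24, 0.06, 0
R0 = Σ lx·mx = 4.05 → 4.05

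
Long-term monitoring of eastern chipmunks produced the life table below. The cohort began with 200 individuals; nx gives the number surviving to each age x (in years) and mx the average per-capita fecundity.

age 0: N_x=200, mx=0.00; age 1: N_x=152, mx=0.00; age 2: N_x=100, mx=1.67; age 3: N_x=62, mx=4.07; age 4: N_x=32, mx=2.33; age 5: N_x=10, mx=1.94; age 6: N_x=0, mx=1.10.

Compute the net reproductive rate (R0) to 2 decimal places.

2.57

lx = nx/n0 = nx/200: 1, 0.76, 0.5, 0.31, 0.16, 0.05, 0
lx·mx by age: 0, 0, 0.835, 1.2617, 0.3728, 0.097, 0
R0 = Σ lx·mx = 2.5665 → 2.57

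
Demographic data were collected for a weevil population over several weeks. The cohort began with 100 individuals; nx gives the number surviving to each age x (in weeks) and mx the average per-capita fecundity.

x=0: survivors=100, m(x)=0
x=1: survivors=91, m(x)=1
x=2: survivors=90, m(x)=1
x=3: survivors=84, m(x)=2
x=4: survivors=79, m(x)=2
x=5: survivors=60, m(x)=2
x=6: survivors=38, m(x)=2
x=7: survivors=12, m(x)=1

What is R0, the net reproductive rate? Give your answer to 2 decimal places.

lx = nx/n0 = nx/100: 1, 0.91, 0.9, 0.84, 0.79, 0.6, 0.38, 0.12
lx·mx by age: 0, 0.91, 0.9, 1.68, 1.58, 1.2, 0.76, 0.12
R0 = Σ lx·mx = 7.15 → 7.15

7.15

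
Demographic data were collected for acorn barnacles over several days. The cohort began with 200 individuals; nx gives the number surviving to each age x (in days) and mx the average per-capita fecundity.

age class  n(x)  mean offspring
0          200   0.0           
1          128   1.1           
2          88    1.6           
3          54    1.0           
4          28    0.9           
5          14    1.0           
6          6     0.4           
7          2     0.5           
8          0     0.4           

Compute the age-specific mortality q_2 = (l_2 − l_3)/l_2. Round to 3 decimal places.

0.386

lx = nx/n0 = nx/200: 1, 0.64, 0.44, 0.27, 0.14, 0.07, 0.03, 0.01, 0
q_2 = (l_2 − l_3) / l_2 = (0.44 − 0.27) / 0.44
     = 0.17 / 0.44 = 0.386364… → 0.386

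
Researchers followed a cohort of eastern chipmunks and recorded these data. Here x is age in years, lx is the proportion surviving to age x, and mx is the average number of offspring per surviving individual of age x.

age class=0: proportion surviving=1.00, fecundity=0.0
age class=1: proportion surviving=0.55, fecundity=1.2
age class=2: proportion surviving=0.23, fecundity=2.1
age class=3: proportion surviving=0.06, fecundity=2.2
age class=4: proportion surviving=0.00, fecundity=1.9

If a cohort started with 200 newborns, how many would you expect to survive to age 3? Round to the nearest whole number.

Expected survivors = N0 · l_3 = 200 × 0.06 = 12 → 12

12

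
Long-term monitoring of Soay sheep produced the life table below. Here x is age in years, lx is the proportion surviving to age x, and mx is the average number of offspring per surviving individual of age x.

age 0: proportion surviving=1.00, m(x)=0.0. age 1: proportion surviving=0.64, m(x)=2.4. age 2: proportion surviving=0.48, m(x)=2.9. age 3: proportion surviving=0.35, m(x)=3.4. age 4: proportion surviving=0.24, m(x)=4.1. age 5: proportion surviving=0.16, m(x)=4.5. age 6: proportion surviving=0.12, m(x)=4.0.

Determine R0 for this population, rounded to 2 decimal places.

6.30

lx·mx by age: 0, 1.536, 1.392, 1.19, 0.984, 0.72, 0.48
R0 = Σ lx·mx = 6.302 → 6.30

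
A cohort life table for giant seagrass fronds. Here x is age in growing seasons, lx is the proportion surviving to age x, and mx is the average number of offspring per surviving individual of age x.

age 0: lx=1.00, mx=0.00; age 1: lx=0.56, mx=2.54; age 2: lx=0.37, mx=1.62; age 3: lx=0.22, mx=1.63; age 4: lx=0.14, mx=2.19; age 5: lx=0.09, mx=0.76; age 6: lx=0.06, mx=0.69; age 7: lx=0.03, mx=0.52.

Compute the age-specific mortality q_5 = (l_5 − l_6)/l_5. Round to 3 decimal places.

0.333

q_5 = (l_5 − l_6) / l_5 = (0.09 − 0.06) / 0.09
     = 0.03 / 0.09 = 0.333333… → 0.333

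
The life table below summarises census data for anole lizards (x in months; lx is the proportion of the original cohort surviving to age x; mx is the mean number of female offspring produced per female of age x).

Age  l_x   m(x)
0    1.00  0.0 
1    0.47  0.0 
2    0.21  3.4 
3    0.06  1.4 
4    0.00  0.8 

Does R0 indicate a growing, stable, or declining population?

R0 = Σ lx·mx = 0 + 0 + 0.714 + 0.084 + 0 = 0.798
R0 < 1, so the population is declining.

declining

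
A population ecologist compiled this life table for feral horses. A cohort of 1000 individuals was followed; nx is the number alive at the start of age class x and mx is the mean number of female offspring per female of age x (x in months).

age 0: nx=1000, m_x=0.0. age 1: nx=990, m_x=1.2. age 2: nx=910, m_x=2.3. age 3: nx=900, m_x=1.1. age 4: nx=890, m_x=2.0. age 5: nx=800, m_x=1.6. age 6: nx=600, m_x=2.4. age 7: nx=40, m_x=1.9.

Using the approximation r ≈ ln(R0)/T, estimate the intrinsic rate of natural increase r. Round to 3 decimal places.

0.621

lx = nx/n0 = nx/1000: 1, 0.99, 0.91, 0.9, 0.89, 0.8, 0.6, 0.04
R0 = Σ lx·mx = 0 + 1.188 + 2.093 + 0.99 + 1.78 + 1.28 + 1.44 + 0.076 = 8.847
Σ x·lx·mx = 31.036; T = 31.036/8.847 = 3.50808…
r ≈ ln(R0)/T = ln(8.847)/3.50808… = 0.62144… → 0.621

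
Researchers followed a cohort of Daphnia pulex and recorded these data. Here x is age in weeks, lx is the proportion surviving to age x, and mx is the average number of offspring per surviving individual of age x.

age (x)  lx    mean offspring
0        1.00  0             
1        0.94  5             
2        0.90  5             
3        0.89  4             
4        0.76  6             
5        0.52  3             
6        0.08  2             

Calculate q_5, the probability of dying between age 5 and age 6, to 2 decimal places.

q_5 = (l_5 − l_6) / l_5 = (0.52 − 0.08) / 0.52
     = 0.44 / 0.52 = 0.846154… → 0.85

0.85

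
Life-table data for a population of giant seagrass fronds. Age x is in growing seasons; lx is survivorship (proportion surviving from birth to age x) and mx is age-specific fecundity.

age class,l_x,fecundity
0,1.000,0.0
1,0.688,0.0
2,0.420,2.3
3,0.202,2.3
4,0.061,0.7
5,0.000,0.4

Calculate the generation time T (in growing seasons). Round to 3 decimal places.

lx·mx: 0, 0, 0.966, 0.4646, 0.0427, 0 → R0 = 1.4733
x·lx·mx: 0, 0, 1.932, 1.3938, 0.1708, 0 → Σ = 3.4966
T = 3.4966 / 1.4733 = 2.373312… → 2.373

2.373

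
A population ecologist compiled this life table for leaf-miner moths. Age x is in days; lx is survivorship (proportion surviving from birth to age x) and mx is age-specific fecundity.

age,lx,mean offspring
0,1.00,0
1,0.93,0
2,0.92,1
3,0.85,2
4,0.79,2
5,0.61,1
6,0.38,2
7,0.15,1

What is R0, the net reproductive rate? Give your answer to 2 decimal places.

5.72

lx·mx by age: 0, 0, 0.92, 1.7, 1.58, 0.61, 0.76, 0.15
R0 = Σ lx·mx = 5.72 → 5.72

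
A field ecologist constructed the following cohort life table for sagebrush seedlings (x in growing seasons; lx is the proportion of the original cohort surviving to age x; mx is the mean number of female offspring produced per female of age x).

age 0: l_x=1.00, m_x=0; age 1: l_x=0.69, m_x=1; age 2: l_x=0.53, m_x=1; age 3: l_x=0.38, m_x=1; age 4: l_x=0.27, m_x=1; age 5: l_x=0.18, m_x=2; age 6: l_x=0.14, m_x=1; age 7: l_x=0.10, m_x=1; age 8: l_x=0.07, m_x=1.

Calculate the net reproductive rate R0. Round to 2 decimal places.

lx·mx by age: 0, 0.69, 0.53, 0.38, 0.27, 0.36, 0.14, 0.1, 0.07
R0 = Σ lx·mx = 2.54 → 2.54

2.54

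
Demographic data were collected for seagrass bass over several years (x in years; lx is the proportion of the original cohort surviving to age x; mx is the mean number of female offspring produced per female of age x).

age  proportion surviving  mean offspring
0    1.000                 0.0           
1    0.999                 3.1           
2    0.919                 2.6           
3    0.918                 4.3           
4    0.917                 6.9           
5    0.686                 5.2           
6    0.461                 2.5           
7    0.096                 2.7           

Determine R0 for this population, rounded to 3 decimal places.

lx·mx by age: 0, 3.0969, 2.3894, 3.9474, 6.3273, 3.5672, 1.1525, 0.2592
R0 = Σ lx·mx = 20.7399 → 20.740

20.740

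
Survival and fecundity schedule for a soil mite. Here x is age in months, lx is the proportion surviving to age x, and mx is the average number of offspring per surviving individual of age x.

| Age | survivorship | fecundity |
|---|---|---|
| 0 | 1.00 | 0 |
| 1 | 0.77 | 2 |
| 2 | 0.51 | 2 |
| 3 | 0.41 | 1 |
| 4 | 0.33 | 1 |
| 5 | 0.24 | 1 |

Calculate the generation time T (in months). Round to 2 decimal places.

lx·mx: 0, 1.54, 1.02, 0.41, 0.33, 0.24 → R0 = 3.54
x·lx·mx: 0, 1.54, 2.04, 1.23, 1.32, 1.2 → Σ = 7.33
T = 7.33 / 3.54 = 2.070621… → 2.07

2.07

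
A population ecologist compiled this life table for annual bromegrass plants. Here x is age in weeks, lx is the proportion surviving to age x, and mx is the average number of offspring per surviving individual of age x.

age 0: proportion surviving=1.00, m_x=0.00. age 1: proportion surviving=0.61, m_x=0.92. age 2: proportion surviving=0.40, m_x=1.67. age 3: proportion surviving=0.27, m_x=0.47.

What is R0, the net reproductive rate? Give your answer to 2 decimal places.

1.36

lx·mx by age: 0, 0.5612, 0.668, 0.1269
R0 = Σ lx·mx = 1.3561 → 1.36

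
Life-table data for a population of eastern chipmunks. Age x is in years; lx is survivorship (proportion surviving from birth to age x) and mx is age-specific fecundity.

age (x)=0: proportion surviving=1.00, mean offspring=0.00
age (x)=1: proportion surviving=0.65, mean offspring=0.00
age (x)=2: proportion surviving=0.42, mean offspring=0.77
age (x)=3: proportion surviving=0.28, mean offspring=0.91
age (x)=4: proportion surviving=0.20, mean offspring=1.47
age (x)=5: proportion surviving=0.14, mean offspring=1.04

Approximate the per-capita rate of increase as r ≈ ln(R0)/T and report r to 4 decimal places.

0.0054

R0 = Σ lx·mx = 0 + 0 + 0.3234 + 0.2548 + 0.294 + 0.1456 = 1.0178
Σ x·lx·mx = 3.3152; T = 3.3152/1.0178 = 3.25722…
r ≈ ln(R0)/T = ln(1.0178)/3.25722… = 0.005417… → 0.0054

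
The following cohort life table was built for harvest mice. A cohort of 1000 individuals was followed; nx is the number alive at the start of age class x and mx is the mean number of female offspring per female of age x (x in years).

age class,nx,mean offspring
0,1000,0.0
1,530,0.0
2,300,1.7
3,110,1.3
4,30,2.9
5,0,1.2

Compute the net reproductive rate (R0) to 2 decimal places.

0.74

lx = nx/n0 = nx/1000: 1, 0.53, 0.3, 0.11, 0.03, 0
lx·mx by age: 0, 0, 0.51, 0.143, 0.087, 0
R0 = Σ lx·mx = 0.74 → 0.74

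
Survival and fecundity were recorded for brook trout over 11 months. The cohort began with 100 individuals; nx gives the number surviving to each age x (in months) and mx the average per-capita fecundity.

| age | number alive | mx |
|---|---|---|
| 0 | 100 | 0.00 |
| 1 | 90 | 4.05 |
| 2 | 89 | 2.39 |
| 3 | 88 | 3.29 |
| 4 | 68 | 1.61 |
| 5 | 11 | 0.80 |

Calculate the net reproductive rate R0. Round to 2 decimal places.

lx = nx/n0 = nx/100: 1, 0.9, 0.89, 0.88, 0.68, 0.11
lx·mx by age: 0, 3.645, 2.1271, 2.8952, 1.0948, 0.088
R0 = Σ lx·mx = 9.8501 → 9.85

9.85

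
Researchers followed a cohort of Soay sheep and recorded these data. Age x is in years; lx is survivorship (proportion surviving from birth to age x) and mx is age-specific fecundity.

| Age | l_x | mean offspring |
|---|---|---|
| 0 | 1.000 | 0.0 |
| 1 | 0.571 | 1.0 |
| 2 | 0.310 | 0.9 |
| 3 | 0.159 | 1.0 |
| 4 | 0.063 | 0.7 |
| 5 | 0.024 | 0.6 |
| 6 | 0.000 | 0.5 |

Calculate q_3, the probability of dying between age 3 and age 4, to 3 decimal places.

0.604

q_3 = (l_3 − l_4) / l_3 = (0.159 − 0.063) / 0.159
     = 0.096 / 0.159 = 0.603774… → 0.604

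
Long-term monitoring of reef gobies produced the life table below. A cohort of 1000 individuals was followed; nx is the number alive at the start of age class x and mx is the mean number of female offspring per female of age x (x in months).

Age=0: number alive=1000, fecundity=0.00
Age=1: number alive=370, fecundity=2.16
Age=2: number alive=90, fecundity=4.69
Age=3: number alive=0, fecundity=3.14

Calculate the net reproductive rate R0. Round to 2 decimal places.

lx = nx/n0 = nx/1000: 1, 0.37, 0.09, 0
lx·mx by age: 0, 0.7992, 0.4221, 0
R0 = Σ lx·mx = 1.2213 → 1.22

1.22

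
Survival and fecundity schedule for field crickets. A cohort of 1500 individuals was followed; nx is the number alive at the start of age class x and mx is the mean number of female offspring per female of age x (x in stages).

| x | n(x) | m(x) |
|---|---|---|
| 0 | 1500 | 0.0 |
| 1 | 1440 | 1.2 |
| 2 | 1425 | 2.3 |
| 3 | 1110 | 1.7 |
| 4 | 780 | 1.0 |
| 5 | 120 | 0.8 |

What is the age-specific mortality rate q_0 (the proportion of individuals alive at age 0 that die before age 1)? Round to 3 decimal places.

0.040

lx = nx/n0 = nx/1500: 1, 0.96, 0.95, 0.74, 0.52, 0.08
q_0 = (l_0 − l_1) / l_0 = (1 − 0.96) / 1
     = 0.04 / 1 = 0.04 → 0.040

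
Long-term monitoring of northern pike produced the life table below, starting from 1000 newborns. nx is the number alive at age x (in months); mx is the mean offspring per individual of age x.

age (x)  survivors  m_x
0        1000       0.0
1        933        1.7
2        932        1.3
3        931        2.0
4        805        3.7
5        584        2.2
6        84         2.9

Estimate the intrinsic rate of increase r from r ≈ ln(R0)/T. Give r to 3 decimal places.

0.691

lx = nx/n0 = nx/1000: 1, 0.933, 0.932, 0.931, 0.805, 0.584, 0.084
R0 = Σ lx·mx = 0 + 1.5861 + 1.2116 + 1.862 + 2.9785 + 1.2848 + 0.2436 = 9.1666
Σ x·lx·mx = 29.3949; T = 29.3949/9.1666 = 3.20674…
r ≈ ln(R0)/T = ln(9.1666)/3.20674… = 0.69091… → 0.691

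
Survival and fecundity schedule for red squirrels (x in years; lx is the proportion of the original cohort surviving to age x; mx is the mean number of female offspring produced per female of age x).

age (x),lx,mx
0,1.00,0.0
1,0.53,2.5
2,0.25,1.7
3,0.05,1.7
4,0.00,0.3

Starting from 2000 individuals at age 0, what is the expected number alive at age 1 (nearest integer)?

1060

Expected survivors = N0 · l_1 = 2000 × 0.53 = 1060 → 1060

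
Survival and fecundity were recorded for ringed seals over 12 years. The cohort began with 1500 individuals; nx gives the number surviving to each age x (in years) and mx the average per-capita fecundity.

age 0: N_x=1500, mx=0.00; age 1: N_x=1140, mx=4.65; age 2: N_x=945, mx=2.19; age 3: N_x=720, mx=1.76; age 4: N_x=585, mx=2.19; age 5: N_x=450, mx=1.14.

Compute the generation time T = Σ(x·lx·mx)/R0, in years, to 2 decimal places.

2.01

lx = nx/n0 = nx/1500: 1, 0.76, 0.63, 0.48, 0.39, 0.3
lx·mx: 0, 3.534, 1.3797, 0.8448, 0.8541, 0.342 → R0 = 6.9546
x·lx·mx: 0, 3.534, 2.7594, 2.5344, 3.4164, 1.71 → Σ = 13.9542
T = 13.9542 / 6.9546 = 2.006471… → 2.01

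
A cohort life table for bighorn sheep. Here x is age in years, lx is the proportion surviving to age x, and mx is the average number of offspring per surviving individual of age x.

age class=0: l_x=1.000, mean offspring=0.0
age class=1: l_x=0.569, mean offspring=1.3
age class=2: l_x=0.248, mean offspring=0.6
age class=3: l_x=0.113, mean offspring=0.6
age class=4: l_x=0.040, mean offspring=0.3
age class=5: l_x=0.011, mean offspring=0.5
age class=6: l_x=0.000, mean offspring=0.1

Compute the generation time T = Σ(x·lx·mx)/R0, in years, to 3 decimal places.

1.352

lx·mx: 0, 0.7397, 0.1488, 0.0678, 0.012, 0.0055, 0 → R0 = 0.9738
x·lx·mx: 0, 0.7397, 0.2976, 0.2034, 0.048, 0.0275, 0 → Σ = 1.3162
T = 1.3162 / 0.9738 = 1.351612… → 1.352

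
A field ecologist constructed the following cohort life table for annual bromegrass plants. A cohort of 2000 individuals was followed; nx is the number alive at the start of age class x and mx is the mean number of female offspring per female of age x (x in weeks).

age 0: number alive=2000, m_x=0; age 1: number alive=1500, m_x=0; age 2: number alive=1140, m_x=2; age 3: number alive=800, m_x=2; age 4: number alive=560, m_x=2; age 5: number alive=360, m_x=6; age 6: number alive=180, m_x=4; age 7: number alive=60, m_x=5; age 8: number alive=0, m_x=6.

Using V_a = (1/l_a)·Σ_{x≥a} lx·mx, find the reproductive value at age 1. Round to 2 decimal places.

5.45

lx = nx/n0 = nx/2000: 1, 0.75, 0.57, 0.4, 0.28, 0.18, 0.09, 0.03, 0
lx·mx for x ≥ 1: 0, 1.14, 0.8, 0.56, 1.08, 0.36, 0.15, 0 → sum = 4.09
V_1 = 4.09 / l_1 = 4.09 / 0.75 = 5.453333… → 5.45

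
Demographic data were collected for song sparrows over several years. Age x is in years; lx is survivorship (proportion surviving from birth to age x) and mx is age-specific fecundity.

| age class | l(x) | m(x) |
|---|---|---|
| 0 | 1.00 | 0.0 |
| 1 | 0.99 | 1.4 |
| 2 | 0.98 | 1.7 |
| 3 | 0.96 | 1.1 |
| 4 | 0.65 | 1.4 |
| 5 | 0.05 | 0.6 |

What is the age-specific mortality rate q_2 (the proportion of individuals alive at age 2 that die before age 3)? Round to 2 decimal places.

0.02

q_2 = (l_2 − l_3) / l_2 = (0.98 − 0.96) / 0.98
     = 0.02 / 0.98 = 0.020408… → 0.02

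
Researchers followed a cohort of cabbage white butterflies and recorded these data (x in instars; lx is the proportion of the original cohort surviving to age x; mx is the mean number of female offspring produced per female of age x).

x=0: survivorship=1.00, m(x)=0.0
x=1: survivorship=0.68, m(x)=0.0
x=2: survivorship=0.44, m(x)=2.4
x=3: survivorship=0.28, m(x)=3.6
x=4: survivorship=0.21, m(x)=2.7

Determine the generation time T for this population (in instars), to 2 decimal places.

lx·mx: 0, 0, 1.056, 1.008, 0.567 → R0 = 2.631
x·lx·mx: 0, 0, 2.112, 3.024, 2.268 → Σ = 7.404
T = 7.404 / 2.631 = 2.814139… → 2.81

2.81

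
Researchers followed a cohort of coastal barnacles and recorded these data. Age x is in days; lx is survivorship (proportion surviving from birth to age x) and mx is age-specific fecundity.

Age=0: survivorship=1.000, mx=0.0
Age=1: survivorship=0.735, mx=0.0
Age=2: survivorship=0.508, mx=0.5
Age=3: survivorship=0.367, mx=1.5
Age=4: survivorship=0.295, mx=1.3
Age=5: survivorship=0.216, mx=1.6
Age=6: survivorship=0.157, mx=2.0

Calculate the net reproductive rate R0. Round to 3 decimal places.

1.848

lx·mx by age: 0, 0, 0.254, 0.5505, 0.3835, 0.3456, 0.314
R0 = Σ lx·mx = 1.8476 → 1.848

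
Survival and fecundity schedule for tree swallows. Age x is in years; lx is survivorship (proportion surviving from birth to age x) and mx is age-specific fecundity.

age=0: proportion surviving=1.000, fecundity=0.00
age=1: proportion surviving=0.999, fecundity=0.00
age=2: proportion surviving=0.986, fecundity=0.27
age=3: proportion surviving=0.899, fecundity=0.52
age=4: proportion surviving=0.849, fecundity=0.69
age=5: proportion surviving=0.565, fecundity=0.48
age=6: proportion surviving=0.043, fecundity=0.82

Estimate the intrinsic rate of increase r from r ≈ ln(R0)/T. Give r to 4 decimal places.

0.1352

R0 = Σ lx·mx = 0 + 0 + 0.26622 + 0.46748 + 0.58581 + 0.2712 + 0.03526 = 1.62597
Σ x·lx·mx = 5.84568; T = 5.84568/1.62597 = 3.5952…
r ≈ ln(R0)/T = ln(1.62597)/3.5952… = 0.135209… → 0.1352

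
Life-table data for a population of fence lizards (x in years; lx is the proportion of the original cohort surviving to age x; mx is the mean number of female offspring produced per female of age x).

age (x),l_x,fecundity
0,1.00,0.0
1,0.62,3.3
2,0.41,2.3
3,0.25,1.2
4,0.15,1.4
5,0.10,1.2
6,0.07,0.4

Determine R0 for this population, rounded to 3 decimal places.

3.647

lx·mx by age: 0, 2.046, 0.943, 0.3, 0.21, 0.12, 0.028
R0 = Σ lx·mx = 3.647 → 3.647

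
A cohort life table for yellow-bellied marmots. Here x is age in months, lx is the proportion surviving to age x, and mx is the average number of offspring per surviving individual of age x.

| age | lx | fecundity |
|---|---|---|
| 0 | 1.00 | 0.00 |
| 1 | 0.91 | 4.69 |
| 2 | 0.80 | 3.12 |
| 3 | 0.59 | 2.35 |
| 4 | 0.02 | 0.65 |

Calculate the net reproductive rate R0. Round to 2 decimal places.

lx·mx by age: 0, 4.2679, 2.496, 1.3865, 0.013
R0 = Σ lx·mx = 8.1634 → 8.16

8.16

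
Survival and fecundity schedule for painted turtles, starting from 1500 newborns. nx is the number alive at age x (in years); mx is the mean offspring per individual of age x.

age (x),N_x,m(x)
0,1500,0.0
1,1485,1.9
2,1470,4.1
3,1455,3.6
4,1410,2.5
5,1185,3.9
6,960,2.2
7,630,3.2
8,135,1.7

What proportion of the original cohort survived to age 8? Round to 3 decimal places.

l_8 = n_8/n_0 = 135/1500 = 0.09 → 0.090

0.090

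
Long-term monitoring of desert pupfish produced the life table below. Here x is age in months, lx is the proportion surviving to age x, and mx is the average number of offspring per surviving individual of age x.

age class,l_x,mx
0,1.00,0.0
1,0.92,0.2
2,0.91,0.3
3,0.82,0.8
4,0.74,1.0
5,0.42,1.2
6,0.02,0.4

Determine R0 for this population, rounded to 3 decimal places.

2.365

lx·mx by age: 0, 0.184, 0.273, 0.656, 0.74, 0.504, 0.008
R0 = Σ lx·mx = 2.365 → 2.365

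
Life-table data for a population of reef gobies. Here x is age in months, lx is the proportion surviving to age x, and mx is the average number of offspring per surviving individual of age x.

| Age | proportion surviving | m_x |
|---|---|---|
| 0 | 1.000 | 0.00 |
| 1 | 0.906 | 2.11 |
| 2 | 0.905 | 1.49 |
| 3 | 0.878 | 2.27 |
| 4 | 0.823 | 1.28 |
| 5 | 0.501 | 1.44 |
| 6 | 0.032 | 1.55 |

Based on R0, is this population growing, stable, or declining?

R0 = Σ lx·mx = 0 + 1.91166 + 1.34845 + 1.99306 + 1.05344 + 0.72144 + 0.0496 = 7.07765
R0 > 1, so the population is growing.

growing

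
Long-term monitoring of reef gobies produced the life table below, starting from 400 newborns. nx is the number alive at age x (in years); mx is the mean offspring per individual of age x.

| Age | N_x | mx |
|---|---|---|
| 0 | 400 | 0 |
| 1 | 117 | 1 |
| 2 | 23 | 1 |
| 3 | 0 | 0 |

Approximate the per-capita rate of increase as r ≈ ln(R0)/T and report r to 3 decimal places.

-0.902

lx = nx/n0 = nx/400: 1, 0.2925, 0.0575, 0
R0 = Σ lx·mx = 0 + 0.2925 + 0.0575 + 0 = 0.35
Σ x·lx·mx = 0.4075; T = 0.4075/0.35 = 1.16429…
r ≈ ln(R0)/T = ln(0.35)/1.16429… = -0.90169… → -0.902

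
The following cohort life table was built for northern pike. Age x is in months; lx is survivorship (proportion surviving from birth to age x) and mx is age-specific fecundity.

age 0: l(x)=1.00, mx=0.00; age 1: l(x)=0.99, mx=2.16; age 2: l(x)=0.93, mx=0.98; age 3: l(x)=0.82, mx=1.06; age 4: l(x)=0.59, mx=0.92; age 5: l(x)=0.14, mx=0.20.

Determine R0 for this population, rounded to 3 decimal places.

4.490

lx·mx by age: 0, 2.1384, 0.9114, 0.8692, 0.5428, 0.028
R0 = Σ lx·mx = 4.4898 → 4.490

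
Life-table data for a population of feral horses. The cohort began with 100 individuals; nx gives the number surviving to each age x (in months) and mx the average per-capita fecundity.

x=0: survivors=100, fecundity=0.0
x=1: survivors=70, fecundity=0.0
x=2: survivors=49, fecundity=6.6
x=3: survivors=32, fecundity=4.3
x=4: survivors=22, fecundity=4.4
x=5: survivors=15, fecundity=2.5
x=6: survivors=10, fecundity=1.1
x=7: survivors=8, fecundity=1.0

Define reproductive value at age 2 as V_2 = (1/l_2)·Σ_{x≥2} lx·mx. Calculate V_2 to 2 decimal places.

lx = nx/n0 = nx/100: 1, 0.7, 0.49, 0.32, 0.22, 0.15, 0.1, 0.08
lx·mx for x ≥ 2: 3.234, 1.376, 0.968, 0.375, 0.11, 0.08 → sum = 6.143
V_2 = 6.143 / l_2 = 6.143 / 0.49 = 12.536735… → 12.54

12.54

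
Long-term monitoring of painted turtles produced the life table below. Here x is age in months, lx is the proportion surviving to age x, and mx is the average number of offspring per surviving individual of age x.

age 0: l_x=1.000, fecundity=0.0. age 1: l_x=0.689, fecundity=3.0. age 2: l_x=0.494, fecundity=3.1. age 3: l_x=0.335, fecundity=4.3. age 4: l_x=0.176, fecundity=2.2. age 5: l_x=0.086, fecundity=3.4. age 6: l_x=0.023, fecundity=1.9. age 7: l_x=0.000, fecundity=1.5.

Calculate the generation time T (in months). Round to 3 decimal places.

2.208

lx·mx: 0, 2.067, 1.5314, 1.4405, 0.3872, 0.2924, 0.0437, 0 → R0 = 5.7622
x·lx·mx: 0, 2.067, 3.0628, 4.3215, 1.5488, 1.462, 0.2622, 0 → Σ = 12.7243
T = 12.7243 / 5.7622 = 2.208236… → 2.208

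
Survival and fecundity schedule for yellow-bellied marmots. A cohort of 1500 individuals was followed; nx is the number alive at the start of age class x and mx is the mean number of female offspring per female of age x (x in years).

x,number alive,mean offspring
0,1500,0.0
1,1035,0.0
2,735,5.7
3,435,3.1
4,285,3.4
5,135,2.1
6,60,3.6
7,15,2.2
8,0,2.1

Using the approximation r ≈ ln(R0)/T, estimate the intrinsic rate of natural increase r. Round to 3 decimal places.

lx = nx/n0 = nx/1500: 1, 0.69, 0.49, 0.29, 0.19, 0.09, 0.04, 0.01, 0
R0 = Σ lx·mx = 0 + 0 + 2.793 + 0.899 + 0.646 + 0.189 + 0.144 + 0.022 + 0 = 4.693
Σ x·lx·mx = 12.83; T = 12.83/4.693 = 2.73386…
r ≈ ln(R0)/T = ln(4.693)/2.73386… = 0.56553… → 0.566

0.566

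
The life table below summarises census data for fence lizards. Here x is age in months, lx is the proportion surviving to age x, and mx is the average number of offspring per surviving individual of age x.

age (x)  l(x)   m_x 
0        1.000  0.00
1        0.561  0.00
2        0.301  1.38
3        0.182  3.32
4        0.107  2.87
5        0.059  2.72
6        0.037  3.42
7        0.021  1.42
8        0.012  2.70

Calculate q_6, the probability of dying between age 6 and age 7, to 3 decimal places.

0.432

q_6 = (l_6 − l_7) / l_6 = (0.037 − 0.021) / 0.037
     = 0.016 / 0.037 = 0.432432… → 0.432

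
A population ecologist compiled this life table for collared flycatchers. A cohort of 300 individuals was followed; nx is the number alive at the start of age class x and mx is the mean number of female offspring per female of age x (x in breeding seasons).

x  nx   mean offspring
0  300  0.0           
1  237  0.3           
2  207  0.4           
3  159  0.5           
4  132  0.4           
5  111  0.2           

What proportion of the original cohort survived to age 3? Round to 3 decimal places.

l_3 = n_3/n_0 = 159/300 = 0.53 → 0.530

0.530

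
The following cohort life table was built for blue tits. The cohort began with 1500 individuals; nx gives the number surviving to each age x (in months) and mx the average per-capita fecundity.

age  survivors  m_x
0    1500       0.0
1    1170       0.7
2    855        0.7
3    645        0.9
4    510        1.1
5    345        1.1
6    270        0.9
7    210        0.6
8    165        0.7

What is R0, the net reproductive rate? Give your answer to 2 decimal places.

lx = nx/n0 = nx/1500: 1, 0.78, 0.57, 0.43, 0.34, 0.23, 0.18, 0.14, 0.11
lx·mx by age: 0, 0.546, 0.399, 0.387, 0.374, 0.253, 0.162, 0.084, 0.077
R0 = Σ lx·mx = 2.282 → 2.28

2.28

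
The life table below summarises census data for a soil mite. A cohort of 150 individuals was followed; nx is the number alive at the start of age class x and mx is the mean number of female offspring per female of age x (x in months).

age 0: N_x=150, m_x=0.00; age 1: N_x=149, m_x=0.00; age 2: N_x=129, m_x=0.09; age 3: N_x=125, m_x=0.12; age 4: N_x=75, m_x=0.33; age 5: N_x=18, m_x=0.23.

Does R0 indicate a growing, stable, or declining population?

lx = nx/n0 = nx/150: 1, 0.99333…, 0.86, 0.83333…, 0.5, 0.12
R0 = Σ lx·mx = 0 + 0 + 0.0774 + 0.1… + 0.165 + 0.0276 = 0.37…
R0 < 1, so the population is declining.

declining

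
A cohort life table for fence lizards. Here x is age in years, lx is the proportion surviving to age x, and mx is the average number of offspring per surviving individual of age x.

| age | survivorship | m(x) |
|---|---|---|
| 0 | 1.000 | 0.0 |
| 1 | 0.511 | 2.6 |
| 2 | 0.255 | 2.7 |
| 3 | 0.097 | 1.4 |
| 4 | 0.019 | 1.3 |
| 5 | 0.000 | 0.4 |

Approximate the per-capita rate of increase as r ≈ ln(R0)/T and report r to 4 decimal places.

0.5276

R0 = Σ lx·mx = 0 + 1.3286 + 0.6885 + 0.1358 + 0.0247 + 0 = 2.1776
Σ x·lx·mx = 3.2118; T = 3.2118/2.1776 = 1.47493…
r ≈ ln(R0)/T = ln(2.1776)/1.47493… = 0.527635… → 0.5276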